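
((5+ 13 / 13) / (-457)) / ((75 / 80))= -32 / 2285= -0.01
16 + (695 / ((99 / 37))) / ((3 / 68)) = 1753372 / 297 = 5903.61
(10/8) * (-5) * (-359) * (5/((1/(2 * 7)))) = 314125/2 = 157062.50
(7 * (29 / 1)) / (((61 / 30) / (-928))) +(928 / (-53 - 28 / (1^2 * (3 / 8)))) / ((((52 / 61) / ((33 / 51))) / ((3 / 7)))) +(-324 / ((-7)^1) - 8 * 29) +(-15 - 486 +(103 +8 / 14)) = -3369692991734 / 36142561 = -93233.38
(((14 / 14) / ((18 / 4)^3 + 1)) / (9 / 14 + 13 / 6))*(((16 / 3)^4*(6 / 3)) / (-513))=-7340032 / 602283033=-0.01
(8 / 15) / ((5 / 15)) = 8 / 5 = 1.60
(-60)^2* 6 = 21600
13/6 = 2.17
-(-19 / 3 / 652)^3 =6859 / 7483530816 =0.00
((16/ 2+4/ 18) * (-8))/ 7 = -9.40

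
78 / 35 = 2.23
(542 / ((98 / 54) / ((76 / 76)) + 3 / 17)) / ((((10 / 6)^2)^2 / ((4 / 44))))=10075509 / 3141875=3.21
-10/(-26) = 5/13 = 0.38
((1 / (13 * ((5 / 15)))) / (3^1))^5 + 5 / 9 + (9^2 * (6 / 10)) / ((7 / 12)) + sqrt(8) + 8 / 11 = 2 * sqrt(2) + 108836749262 / 1286530245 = 87.43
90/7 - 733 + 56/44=-55353/77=-718.87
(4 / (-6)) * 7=-14 / 3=-4.67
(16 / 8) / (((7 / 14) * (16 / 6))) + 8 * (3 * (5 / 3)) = 83 / 2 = 41.50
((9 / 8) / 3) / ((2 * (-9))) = -1 / 48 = -0.02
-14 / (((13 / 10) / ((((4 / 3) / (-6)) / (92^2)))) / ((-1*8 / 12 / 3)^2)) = 70 / 5013333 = 0.00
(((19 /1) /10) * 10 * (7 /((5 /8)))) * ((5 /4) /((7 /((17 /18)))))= 323 /9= 35.89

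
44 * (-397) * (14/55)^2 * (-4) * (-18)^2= 403377408/275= 1466826.94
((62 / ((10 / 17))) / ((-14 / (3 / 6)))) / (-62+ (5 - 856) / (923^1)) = 0.06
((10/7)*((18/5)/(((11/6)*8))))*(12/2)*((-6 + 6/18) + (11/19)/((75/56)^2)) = -10280322/914375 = -11.24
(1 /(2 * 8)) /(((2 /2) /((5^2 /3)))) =25 /48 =0.52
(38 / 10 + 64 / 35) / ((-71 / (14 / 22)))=-197 / 3905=-0.05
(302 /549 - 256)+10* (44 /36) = -133532 /549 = -243.23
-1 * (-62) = 62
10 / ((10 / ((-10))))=-10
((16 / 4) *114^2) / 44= 12996 / 11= 1181.45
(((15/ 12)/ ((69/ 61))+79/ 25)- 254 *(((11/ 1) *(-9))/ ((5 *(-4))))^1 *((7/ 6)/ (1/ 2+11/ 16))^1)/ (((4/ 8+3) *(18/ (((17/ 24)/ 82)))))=-2743478513/ 16254302400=-0.17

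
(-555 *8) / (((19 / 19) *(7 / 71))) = -315240 / 7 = -45034.29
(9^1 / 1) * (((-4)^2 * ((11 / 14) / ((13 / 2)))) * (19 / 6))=5016 / 91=55.12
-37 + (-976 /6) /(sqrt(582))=-37- 244*sqrt(582) /873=-43.74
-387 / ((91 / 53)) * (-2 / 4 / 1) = 20511 / 182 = 112.70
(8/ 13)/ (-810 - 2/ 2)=-8/ 10543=-0.00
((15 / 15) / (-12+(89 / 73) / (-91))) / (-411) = 6643 / 32799855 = 0.00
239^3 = 13651919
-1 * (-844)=844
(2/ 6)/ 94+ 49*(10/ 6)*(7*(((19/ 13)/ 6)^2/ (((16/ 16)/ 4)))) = 58198331/ 428922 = 135.69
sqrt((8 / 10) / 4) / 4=sqrt(5) / 20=0.11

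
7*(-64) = -448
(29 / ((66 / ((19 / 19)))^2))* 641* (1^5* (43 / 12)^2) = 34371061 / 627264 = 54.80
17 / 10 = 1.70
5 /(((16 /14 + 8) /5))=175 /64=2.73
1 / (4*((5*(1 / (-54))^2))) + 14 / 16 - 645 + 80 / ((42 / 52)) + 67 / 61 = -398.18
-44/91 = -0.48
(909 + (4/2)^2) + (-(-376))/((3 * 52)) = 35701/39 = 915.41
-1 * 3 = -3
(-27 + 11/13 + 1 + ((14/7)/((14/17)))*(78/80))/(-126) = 27647/152880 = 0.18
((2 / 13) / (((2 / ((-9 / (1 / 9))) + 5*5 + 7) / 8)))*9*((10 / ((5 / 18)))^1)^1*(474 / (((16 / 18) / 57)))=6381543528 / 16835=379064.06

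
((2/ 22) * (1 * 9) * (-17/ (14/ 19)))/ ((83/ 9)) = -26163/ 12782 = -2.05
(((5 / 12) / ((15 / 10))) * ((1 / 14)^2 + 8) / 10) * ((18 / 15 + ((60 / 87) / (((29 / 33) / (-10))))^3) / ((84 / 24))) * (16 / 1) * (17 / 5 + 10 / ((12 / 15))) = -39746580674191206 / 5100609977575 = -7792.52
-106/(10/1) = -53/5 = -10.60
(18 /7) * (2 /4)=1.29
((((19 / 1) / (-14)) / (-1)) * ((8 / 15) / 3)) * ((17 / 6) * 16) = 10.94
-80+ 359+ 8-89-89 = 109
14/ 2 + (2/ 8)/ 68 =1905/ 272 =7.00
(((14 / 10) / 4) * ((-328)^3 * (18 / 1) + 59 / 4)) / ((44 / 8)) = -3556985159 / 88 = -40420285.90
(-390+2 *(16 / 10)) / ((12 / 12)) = -1934 / 5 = -386.80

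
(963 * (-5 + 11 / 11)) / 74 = -1926 / 37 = -52.05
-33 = -33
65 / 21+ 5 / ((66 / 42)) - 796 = -182426 / 231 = -789.72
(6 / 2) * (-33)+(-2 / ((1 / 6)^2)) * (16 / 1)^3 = -295011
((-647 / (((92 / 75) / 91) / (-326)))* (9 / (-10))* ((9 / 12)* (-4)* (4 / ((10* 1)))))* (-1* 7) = -5441471217 / 46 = -118292852.54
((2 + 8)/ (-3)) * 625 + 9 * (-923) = -31171/ 3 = -10390.33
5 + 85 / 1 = 90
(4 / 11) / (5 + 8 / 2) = 4 / 99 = 0.04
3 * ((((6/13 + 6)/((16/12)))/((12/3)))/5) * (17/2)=3213/520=6.18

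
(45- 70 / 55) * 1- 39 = 52 / 11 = 4.73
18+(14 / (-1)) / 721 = 1852 / 103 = 17.98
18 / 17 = 1.06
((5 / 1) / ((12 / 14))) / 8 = 35 / 48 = 0.73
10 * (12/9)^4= 2560/81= 31.60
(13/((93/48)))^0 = 1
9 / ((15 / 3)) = 9 / 5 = 1.80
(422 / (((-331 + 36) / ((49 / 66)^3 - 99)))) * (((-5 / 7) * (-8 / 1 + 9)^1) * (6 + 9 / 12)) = -5980680005 / 8795248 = -679.99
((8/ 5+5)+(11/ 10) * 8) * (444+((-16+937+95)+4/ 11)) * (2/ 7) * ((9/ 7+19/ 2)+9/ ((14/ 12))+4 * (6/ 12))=658624/ 5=131724.80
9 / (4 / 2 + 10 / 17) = 153 / 44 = 3.48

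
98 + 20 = 118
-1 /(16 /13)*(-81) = 1053 /16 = 65.81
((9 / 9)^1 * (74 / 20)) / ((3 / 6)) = 37 / 5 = 7.40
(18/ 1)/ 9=2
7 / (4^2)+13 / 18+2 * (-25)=-7033 / 144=-48.84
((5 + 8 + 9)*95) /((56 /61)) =63745 /28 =2276.61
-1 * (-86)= 86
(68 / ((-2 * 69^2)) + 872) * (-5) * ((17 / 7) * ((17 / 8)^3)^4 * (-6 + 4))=179544051.99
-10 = -10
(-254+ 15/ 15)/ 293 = -253/ 293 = -0.86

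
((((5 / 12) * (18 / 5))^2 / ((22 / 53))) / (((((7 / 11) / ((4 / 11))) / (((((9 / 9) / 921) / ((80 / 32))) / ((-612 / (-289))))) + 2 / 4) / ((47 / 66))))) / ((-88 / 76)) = -2413779 / 6178651072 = -0.00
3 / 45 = 1 / 15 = 0.07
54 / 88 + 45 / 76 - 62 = -12706 / 209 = -60.79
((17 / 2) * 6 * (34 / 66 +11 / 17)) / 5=652 / 55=11.85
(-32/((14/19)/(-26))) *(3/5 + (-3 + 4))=63232/35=1806.63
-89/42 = -2.12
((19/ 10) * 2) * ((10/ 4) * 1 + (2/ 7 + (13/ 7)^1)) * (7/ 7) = 247/ 14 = 17.64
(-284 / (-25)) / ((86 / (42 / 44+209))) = 327949 / 11825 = 27.73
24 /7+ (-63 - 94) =-1075 /7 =-153.57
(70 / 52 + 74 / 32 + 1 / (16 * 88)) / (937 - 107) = 807 / 183040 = 0.00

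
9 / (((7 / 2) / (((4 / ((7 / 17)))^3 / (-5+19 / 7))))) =-1031.30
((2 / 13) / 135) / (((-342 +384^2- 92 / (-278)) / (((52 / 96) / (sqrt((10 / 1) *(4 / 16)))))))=139 *sqrt(10) / 165636025200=0.00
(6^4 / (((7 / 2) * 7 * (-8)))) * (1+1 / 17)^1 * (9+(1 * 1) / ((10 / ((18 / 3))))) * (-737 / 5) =206312832 / 20825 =9906.98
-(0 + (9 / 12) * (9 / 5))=-27 / 20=-1.35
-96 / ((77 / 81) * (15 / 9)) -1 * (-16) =-17168 / 385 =-44.59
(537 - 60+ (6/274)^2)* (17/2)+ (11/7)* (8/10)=2664290381/656915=4055.76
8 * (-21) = -168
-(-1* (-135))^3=-2460375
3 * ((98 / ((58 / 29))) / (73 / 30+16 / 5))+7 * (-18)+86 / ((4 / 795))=5743497 / 338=16992.59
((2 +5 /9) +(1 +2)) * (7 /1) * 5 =1750 /9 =194.44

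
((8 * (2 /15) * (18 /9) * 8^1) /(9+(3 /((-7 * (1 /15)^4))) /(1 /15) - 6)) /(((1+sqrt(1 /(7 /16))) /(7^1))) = 10976 /38443005 - 6272 * sqrt(7) /38443005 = -0.00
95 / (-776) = -95 / 776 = -0.12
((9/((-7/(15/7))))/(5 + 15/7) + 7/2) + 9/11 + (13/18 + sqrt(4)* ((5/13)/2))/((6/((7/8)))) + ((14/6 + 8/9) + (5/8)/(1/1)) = 7.94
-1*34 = -34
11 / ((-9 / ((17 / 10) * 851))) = -159137 / 90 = -1768.19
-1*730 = -730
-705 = -705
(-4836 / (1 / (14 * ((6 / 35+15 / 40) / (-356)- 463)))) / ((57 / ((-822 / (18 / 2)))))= -2548097685523 / 50730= -50228615.92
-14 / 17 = -0.82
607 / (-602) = -607 / 602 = -1.01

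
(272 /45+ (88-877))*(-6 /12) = 35233 /90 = 391.48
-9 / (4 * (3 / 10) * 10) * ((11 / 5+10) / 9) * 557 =-33977 / 60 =-566.28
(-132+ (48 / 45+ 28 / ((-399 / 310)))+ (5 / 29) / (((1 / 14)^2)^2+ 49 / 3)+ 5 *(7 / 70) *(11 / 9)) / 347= -747105087367 / 1704821434290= -0.44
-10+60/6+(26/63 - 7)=-415/63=-6.59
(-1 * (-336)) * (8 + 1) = 3024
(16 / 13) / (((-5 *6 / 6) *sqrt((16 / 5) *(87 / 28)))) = -8 *sqrt(3045) / 5655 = -0.08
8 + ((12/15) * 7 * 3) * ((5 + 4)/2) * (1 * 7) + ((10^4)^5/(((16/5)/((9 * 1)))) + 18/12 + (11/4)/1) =281250000000000000541.45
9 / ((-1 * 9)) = -1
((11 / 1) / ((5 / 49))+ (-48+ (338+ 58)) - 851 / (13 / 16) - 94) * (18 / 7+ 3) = -133689 / 35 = -3819.69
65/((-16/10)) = -325/8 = -40.62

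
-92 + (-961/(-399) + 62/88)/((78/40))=-15474467/171171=-90.40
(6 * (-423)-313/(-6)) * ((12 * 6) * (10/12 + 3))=-686090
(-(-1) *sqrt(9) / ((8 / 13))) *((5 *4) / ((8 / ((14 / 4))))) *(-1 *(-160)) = 6825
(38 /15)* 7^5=638666 /15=42577.73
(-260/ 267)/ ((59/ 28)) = -7280/ 15753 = -0.46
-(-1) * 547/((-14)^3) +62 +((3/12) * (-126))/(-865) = 146774001/2373560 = 61.84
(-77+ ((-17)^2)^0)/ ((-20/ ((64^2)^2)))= 318767104/ 5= 63753420.80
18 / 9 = 2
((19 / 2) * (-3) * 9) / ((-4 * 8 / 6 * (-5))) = -1539 / 160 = -9.62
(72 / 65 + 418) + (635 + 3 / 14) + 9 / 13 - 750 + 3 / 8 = 85509 / 280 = 305.39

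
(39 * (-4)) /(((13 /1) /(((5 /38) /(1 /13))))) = -390 /19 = -20.53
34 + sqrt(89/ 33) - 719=-685 + sqrt(2937)/ 33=-683.36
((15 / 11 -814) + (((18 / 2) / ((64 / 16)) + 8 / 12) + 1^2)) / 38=-106751 / 5016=-21.28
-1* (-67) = 67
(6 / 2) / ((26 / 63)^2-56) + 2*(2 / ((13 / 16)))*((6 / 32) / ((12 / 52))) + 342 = 76657541 / 221588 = 345.95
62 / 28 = 31 / 14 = 2.21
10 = 10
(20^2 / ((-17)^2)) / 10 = 40 / 289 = 0.14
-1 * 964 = -964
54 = 54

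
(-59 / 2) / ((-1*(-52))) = -59 / 104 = -0.57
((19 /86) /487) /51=19 /2135982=0.00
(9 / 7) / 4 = 9 / 28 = 0.32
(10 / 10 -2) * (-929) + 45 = 974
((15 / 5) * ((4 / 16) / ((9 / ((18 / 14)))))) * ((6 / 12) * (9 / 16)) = 27 / 896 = 0.03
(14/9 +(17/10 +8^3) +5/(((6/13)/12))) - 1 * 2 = 57893/90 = 643.26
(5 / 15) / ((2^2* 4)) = 1 / 48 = 0.02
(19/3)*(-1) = -19/3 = -6.33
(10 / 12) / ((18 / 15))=25 / 36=0.69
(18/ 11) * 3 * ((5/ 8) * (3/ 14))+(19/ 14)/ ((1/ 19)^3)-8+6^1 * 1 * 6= 5751777/ 616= 9337.30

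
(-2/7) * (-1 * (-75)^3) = -843750/7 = -120535.71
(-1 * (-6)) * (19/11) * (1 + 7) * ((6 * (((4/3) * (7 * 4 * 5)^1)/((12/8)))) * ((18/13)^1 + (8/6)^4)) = 3259074560/11583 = 281367.05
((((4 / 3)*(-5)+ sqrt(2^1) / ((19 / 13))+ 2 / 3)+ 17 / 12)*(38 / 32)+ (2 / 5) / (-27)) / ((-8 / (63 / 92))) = 330071 / 706560 - 819*sqrt(2) / 11776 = 0.37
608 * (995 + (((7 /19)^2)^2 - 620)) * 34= 53173580288 /6859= 7752380.86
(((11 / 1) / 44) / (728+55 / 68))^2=289 / 2456094481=0.00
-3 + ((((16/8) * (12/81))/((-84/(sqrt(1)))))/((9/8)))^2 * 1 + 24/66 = -755174845/286446699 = -2.64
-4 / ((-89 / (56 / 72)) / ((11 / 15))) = 308 / 12015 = 0.03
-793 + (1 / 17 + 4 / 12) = -40423 / 51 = -792.61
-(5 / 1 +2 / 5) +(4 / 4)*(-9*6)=-297 / 5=-59.40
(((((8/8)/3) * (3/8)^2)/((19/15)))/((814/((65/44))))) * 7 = 0.00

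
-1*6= -6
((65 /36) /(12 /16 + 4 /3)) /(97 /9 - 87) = -39 /3430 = -0.01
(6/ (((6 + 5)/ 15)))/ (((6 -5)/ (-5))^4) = 56250/ 11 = 5113.64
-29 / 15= -1.93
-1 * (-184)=184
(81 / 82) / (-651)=-27 / 17794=-0.00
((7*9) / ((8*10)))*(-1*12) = -189 / 20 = -9.45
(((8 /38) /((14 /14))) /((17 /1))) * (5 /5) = 4 /323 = 0.01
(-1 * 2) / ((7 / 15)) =-30 / 7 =-4.29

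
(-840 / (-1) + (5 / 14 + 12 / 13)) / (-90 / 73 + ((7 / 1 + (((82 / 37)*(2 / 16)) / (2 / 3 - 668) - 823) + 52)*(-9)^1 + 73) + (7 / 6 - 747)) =54589684116 / 402436432589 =0.14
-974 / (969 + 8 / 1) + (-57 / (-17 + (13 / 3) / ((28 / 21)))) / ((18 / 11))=1.54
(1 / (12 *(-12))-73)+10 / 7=-72151 / 1008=-71.58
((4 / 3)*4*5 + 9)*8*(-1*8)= -6848 / 3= -2282.67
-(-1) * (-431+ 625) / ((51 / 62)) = 12028 / 51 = 235.84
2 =2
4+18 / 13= 70 / 13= 5.38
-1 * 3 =-3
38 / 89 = 0.43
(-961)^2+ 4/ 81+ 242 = 74824807/ 81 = 923763.05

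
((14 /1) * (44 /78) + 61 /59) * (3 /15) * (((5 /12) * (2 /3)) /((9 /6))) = 20551 /62127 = 0.33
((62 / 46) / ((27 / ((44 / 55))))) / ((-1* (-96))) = 31 / 74520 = 0.00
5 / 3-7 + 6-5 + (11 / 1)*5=152 / 3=50.67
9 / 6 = 3 / 2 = 1.50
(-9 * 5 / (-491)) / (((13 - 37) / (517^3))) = -2072826195 / 3928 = -527705.24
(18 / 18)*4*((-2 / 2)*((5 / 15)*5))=-20 / 3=-6.67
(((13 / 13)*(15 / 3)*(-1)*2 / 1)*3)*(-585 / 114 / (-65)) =-45 / 19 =-2.37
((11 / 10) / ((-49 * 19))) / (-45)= 11 / 418950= 0.00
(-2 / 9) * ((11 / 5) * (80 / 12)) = -88 / 27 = -3.26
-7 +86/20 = -27/10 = -2.70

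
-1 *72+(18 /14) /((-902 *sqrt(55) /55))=-72-9 *sqrt(55) /6314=-72.01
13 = 13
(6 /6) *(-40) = -40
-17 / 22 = -0.77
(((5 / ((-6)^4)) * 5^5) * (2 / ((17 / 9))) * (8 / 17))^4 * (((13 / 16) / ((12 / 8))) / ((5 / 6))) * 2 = 154972076416015625 / 91535889140802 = 1693.02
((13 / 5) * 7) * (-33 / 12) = -50.05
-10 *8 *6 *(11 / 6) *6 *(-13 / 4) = 17160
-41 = -41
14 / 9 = 1.56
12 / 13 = 0.92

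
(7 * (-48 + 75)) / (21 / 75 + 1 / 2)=3150 / 13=242.31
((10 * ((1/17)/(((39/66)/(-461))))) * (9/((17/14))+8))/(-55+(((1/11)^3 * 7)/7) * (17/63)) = 1114072635060/8663450393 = 128.59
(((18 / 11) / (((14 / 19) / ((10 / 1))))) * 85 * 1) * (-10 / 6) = -242250 / 77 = -3146.10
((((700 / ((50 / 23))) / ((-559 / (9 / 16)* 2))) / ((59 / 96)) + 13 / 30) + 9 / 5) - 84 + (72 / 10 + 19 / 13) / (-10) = -205050529 / 2473575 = -82.90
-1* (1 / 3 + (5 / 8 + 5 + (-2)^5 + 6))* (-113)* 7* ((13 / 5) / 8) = -4946123 / 960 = -5152.21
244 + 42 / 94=11489 / 47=244.45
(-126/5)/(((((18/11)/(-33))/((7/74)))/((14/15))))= 41503/925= 44.87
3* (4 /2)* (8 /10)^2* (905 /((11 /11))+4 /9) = 260768 /75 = 3476.91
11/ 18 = 0.61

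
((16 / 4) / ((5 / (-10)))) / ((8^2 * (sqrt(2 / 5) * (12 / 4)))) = -sqrt(10) / 48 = -0.07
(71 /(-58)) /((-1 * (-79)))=-71 /4582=-0.02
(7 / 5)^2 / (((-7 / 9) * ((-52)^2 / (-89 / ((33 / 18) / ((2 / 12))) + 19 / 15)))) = 0.01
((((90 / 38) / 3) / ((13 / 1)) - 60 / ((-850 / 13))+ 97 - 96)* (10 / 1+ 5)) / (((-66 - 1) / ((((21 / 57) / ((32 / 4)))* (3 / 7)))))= -46728 / 5345327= -0.01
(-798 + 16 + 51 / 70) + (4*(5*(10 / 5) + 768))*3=598831 / 70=8554.73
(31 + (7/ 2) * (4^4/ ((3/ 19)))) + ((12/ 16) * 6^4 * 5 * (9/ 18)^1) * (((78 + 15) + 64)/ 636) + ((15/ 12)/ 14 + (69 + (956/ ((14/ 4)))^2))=5047423337/ 62328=80981.63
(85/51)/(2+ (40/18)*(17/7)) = 105/466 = 0.23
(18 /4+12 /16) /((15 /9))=63 /20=3.15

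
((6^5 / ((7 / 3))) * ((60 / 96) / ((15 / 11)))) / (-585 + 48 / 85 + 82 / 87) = -79067340 / 30204503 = -2.62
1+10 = 11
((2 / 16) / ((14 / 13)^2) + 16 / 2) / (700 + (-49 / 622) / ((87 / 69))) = 114658547 / 9898370832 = 0.01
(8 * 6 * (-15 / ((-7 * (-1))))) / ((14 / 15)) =-5400 / 49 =-110.20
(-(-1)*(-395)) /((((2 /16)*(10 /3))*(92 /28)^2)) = -87.81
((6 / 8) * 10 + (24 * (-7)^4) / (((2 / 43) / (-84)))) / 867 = -69379291 / 578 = -120033.38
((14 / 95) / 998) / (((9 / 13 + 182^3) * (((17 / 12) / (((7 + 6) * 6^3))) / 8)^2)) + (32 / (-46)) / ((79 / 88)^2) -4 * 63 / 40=-2206094488025913658289 / 308241829781770485910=-7.16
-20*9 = -180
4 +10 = 14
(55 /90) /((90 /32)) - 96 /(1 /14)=-544232 /405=-1343.78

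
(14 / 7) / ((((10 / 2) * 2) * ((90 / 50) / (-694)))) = -694 / 9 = -77.11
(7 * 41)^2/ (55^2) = 82369/ 3025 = 27.23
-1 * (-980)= 980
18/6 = 3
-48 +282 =234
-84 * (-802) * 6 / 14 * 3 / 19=86616 / 19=4558.74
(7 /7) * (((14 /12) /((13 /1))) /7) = 1 /78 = 0.01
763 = 763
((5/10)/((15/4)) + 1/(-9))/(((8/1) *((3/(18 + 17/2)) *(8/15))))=53/1152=0.05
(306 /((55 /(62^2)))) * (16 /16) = 1176264 /55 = 21386.62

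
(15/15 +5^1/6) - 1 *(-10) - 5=41/6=6.83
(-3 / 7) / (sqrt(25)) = -3 / 35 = -0.09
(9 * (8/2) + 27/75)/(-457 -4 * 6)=-909/12025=-0.08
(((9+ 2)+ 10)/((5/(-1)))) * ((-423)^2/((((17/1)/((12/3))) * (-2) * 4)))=3757509/170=22102.99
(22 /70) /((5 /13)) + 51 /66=6121 /3850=1.59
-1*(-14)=14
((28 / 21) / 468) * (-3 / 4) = -1 / 468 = -0.00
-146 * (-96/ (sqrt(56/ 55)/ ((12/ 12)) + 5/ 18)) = -69379200/ 16769 + 9082368 * sqrt(770)/ 16769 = 10891.90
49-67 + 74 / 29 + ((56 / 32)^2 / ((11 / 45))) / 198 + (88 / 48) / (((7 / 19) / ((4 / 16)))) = -33345047 / 2358048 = -14.14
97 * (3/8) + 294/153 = 15625/408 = 38.30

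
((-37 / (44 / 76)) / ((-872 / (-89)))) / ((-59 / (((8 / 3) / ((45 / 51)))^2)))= 144654904 / 143250525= 1.01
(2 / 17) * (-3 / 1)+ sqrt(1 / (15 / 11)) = -6 / 17+ sqrt(165) / 15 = 0.50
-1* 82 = -82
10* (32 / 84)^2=640 / 441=1.45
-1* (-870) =870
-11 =-11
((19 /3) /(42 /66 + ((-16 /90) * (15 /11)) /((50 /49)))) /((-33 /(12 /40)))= -95 /658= -0.14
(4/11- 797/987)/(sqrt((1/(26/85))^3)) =-125294 * sqrt(2210)/78441825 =-0.08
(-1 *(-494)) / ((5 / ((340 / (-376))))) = -4199 / 47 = -89.34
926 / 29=31.93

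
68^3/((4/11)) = 864688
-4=-4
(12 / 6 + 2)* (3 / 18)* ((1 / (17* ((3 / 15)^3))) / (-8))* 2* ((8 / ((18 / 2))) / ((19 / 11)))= -5500 / 8721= -0.63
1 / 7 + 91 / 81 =718 / 567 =1.27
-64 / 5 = -12.80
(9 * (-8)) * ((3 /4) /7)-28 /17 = -1114 /119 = -9.36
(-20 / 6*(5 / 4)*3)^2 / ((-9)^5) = -625 / 236196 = -0.00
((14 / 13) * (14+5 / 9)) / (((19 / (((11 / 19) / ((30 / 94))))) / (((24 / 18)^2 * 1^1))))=15170848 / 5701995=2.66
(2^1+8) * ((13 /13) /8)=5 /4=1.25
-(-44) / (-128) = -11 / 32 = -0.34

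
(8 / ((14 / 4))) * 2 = 32 / 7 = 4.57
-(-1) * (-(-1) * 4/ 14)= 2/ 7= 0.29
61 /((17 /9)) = 549 /17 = 32.29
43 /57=0.75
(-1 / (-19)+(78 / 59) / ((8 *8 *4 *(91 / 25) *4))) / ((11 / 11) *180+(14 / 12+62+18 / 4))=638643 / 2985124352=0.00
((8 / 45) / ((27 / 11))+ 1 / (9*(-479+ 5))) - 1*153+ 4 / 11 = -322165181 / 2111670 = -152.56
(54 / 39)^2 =324 / 169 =1.92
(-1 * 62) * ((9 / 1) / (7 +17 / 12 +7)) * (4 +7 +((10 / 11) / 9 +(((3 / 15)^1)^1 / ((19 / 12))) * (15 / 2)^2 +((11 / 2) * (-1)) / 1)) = -17781972 / 38665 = -459.90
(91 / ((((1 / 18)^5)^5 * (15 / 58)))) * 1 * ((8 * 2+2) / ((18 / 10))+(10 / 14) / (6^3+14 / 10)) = 92164350337604303007906354068352663552 / 1087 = 84787810798164032205985610000000000.00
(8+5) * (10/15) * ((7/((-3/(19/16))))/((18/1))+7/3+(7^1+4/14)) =744185/9072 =82.03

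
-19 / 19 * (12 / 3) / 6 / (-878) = 1 / 1317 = 0.00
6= 6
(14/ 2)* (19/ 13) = 133/ 13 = 10.23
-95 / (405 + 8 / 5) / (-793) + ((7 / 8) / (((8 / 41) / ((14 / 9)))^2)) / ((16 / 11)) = 538164232663 / 14075762688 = 38.23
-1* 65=-65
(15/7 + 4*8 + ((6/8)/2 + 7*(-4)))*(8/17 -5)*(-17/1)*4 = 4015/2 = 2007.50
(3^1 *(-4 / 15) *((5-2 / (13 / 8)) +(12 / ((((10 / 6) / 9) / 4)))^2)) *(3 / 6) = -43672466 / 1625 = -26875.36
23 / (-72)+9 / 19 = 211 / 1368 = 0.15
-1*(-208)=208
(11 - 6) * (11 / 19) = 55 / 19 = 2.89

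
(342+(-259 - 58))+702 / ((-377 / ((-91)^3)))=40693559 / 29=1403226.17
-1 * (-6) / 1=6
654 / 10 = 327 / 5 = 65.40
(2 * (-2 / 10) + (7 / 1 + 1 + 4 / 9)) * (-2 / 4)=-181 / 45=-4.02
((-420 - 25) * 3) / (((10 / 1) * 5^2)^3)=-267 / 3125000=-0.00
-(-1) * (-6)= -6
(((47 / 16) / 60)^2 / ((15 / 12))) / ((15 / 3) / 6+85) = 0.00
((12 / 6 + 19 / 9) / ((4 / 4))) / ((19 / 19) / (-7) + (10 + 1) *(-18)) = -259 / 12483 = -0.02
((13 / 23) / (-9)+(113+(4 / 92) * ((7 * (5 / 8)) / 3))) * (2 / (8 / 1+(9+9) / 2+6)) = 187129 / 19044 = 9.83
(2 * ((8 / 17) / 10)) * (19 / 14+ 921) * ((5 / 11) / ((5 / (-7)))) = -51652 / 935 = -55.24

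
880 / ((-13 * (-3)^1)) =880 / 39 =22.56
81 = 81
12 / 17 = 0.71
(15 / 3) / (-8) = -5 / 8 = -0.62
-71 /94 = -0.76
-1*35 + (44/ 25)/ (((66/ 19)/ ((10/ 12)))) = -1556/ 45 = -34.58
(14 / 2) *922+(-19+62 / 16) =51511 / 8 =6438.88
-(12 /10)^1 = -6 /5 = -1.20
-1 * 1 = -1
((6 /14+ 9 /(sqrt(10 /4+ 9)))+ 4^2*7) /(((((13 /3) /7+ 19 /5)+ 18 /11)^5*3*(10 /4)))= 1233278531533125*sqrt(46) /192453573803361550576+ 15406193719310625 /8367546687102676112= 0.00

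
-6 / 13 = -0.46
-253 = -253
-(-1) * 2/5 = 2/5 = 0.40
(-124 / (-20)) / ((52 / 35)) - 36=-1655 / 52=-31.83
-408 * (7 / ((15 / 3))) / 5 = -2856 / 25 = -114.24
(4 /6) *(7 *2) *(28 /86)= 3.04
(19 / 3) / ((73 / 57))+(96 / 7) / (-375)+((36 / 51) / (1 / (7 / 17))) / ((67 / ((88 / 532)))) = 4.91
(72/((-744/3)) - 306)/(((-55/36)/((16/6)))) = 182304/341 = 534.62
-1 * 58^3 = -195112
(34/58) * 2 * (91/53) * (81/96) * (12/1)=125307/6148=20.38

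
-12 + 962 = 950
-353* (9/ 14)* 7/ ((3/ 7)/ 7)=-51891/ 2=-25945.50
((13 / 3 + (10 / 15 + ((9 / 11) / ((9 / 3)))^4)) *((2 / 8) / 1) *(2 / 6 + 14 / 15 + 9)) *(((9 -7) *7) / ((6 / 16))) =28728112 / 59895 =479.64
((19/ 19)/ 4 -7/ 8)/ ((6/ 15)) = -25/ 16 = -1.56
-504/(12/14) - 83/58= -34187/58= -589.43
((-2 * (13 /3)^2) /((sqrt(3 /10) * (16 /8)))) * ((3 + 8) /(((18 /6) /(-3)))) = 1859 * sqrt(30) /27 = 377.12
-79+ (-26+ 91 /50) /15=-20153 /250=-80.61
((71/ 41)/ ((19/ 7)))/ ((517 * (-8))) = -497/ 3221944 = -0.00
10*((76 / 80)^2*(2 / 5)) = 361 / 100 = 3.61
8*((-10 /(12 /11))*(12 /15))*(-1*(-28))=-4928 /3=-1642.67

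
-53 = -53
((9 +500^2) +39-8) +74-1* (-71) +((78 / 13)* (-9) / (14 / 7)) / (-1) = 250212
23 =23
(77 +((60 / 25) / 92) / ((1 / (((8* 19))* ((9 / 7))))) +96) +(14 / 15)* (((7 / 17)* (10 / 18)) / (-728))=3421925657 / 19213740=178.10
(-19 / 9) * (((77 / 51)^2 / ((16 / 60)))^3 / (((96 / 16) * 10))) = -99000630542275 / 4504649677056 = -21.98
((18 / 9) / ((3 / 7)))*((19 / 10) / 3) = 133 / 45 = 2.96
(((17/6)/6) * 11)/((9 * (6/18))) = 187/108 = 1.73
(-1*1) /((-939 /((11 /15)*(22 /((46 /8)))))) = 968 /323955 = 0.00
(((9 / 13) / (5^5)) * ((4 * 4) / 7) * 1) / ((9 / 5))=16 / 56875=0.00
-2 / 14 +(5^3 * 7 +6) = 6166 / 7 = 880.86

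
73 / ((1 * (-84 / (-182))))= 949 / 6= 158.17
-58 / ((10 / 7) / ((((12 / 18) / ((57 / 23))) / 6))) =-4669 / 2565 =-1.82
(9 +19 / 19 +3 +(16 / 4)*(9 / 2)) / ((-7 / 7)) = -31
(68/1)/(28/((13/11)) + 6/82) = 36244/12667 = 2.86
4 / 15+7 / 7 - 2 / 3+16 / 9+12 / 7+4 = 2549 / 315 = 8.09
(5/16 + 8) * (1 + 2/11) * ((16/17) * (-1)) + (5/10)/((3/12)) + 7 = -46/187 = -0.25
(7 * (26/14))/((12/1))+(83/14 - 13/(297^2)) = 17318003/2469852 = 7.01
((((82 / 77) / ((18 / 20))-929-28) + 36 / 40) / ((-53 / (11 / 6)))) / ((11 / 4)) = 6617573 / 550935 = 12.01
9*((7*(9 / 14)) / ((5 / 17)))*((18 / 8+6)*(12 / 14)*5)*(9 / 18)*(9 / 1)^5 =8049736827 / 56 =143745300.48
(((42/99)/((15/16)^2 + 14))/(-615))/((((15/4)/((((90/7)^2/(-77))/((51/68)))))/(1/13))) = 32768/12037038013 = 0.00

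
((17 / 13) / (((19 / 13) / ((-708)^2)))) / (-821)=-8521488 / 15599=-546.28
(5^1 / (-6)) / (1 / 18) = -15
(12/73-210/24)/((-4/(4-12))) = -2507/146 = -17.17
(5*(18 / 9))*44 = 440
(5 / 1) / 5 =1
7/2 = 3.50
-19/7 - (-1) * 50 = 331/7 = 47.29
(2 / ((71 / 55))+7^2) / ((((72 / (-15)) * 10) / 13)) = -46657 / 3408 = -13.69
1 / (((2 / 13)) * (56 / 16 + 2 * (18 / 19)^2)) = 4693 / 3823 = 1.23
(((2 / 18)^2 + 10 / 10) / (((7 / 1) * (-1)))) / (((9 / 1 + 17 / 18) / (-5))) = 820 / 11277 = 0.07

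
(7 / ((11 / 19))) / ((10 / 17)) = 20.55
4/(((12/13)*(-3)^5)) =-13/729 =-0.02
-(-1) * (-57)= -57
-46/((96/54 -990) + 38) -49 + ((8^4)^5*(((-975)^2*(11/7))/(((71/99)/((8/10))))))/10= 408286043400192815317228756651/2125172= 192119058316311722212239.20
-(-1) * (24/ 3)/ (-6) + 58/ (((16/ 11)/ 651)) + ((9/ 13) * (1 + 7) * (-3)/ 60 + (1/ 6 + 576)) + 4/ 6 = 13797601/ 520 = 26533.85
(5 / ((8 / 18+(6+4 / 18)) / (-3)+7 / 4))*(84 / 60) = -252 / 17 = -14.82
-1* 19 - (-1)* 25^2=606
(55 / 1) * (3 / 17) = 9.71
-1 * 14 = -14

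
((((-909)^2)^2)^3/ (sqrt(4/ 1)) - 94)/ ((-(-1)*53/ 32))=5091978735285777063453920756332375888/ 53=96075070477090133272715490000000000.00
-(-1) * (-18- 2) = -20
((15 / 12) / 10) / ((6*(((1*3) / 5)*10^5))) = 1 / 2880000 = 0.00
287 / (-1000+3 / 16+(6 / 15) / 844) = -4844560 / 16876827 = -0.29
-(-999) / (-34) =-999 / 34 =-29.38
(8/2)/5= 4/5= 0.80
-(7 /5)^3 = -343 /125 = -2.74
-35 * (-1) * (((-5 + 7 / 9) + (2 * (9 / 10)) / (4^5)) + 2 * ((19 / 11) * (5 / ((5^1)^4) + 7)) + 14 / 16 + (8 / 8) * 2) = 800.24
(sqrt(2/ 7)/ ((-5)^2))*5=sqrt(14)/ 35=0.11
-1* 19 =-19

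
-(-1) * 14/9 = 1.56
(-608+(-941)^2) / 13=884873 / 13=68067.15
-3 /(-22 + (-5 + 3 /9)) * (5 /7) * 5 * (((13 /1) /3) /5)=0.35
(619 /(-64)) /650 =-619 /41600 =-0.01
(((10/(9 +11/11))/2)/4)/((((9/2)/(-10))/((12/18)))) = -5/27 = -0.19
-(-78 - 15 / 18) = 473 / 6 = 78.83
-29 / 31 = -0.94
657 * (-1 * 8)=-5256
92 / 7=13.14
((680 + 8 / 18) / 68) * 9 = 1531 / 17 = 90.06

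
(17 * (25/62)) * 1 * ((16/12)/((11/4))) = 3400/1023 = 3.32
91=91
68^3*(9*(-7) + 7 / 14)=-19652000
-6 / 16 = -3 / 8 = -0.38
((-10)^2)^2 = 10000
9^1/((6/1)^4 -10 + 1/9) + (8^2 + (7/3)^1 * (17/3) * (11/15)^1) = 73.70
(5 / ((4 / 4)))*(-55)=-275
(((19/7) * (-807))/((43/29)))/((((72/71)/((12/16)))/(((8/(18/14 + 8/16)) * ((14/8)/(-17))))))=73664843/146200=503.86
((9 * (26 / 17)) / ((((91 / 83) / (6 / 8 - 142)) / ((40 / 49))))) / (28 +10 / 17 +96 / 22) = -15475350 / 352261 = -43.93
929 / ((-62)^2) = 929 / 3844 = 0.24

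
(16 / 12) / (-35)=-4 / 105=-0.04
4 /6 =2 /3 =0.67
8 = 8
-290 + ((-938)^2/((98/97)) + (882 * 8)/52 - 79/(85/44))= 962091232/1105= 870670.80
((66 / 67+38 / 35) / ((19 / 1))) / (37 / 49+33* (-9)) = -8498 / 23098585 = -0.00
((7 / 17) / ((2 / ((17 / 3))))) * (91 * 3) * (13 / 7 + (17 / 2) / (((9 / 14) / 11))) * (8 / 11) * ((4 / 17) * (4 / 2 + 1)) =13511680 / 561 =24084.99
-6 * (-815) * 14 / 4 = 17115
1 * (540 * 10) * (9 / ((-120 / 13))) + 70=-5195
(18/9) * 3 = 6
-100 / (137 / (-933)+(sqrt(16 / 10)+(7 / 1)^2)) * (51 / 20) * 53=-269.66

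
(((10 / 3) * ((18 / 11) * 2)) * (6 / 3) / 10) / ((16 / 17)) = 51 / 22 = 2.32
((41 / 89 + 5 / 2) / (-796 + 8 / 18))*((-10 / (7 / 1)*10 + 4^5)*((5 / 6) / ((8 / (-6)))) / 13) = 0.18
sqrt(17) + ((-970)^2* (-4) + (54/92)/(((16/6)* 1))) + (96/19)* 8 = -26314807037/6992 + sqrt(17) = -3763555.24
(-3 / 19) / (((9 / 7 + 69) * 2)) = -7 / 6232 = -0.00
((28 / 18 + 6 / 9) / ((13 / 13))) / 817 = 20 / 7353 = 0.00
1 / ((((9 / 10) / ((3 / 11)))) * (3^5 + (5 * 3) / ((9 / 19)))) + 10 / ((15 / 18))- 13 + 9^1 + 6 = 63453 / 4532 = 14.00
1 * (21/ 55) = 0.38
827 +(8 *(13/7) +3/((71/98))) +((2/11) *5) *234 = 5788051/5467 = 1058.73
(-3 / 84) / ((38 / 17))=-17 / 1064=-0.02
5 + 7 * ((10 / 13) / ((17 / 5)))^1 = 1455 / 221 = 6.58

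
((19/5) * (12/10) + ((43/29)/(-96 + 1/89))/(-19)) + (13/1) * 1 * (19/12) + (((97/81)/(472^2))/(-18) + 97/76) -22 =168970613340663119/38224651549622400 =4.42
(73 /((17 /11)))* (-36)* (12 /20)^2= -612.17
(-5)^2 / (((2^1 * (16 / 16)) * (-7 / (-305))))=7625 / 14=544.64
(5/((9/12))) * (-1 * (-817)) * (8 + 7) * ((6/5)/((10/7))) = 68628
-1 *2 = -2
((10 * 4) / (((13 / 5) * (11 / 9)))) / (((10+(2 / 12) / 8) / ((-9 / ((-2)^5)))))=24300 / 68783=0.35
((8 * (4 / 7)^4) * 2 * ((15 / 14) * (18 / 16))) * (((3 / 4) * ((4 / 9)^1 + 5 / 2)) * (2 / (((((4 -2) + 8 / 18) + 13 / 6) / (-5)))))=-13737600 / 1394981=-9.85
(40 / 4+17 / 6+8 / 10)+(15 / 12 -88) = -4387 / 60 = -73.12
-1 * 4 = -4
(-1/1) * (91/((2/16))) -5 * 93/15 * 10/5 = -790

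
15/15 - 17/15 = -2/15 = -0.13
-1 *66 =-66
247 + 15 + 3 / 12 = 1049 / 4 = 262.25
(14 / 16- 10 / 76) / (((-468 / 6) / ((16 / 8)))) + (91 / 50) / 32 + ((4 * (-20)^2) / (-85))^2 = 121418396159 / 342638400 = 354.36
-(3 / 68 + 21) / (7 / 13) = -18603 / 476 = -39.08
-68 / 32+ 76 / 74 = -325 / 296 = -1.10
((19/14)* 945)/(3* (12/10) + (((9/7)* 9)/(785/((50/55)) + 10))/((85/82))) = 296247525/834524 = 354.99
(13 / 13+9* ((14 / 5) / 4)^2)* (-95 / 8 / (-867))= 10279 / 138720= 0.07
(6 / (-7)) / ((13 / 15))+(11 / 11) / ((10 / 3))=-627 / 910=-0.69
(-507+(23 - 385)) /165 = -5.27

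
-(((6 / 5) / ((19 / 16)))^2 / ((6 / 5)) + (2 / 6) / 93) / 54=-430349 / 27194130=-0.02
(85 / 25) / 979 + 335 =1639842 / 4895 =335.00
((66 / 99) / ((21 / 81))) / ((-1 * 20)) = -9 / 70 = -0.13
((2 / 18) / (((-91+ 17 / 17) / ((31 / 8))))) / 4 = -31 / 25920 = -0.00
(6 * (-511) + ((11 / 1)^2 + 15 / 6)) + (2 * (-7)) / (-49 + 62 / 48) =-6737653 / 2290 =-2942.21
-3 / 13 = -0.23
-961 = -961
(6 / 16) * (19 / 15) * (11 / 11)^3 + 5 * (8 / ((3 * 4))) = 457 / 120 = 3.81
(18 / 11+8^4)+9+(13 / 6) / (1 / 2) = 135662 / 33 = 4110.97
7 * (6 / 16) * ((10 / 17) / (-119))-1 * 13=-15043 / 1156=-13.01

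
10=10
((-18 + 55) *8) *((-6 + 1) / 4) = -370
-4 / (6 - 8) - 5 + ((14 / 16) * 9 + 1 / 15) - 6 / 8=503 / 120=4.19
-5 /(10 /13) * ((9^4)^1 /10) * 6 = -255879 /10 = -25587.90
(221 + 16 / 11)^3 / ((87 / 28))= 410260721444 / 115797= 3542930.49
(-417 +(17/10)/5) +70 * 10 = 14167/50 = 283.34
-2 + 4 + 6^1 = 8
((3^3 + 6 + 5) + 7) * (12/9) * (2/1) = 120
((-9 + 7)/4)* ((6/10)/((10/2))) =-3/50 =-0.06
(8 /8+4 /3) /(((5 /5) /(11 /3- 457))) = -9520 /9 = -1057.78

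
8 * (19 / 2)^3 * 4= 27436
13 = 13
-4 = -4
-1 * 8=-8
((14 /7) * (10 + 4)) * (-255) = -7140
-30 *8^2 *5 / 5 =-1920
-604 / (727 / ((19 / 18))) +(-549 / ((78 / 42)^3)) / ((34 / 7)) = -9053266031 / 488749014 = -18.52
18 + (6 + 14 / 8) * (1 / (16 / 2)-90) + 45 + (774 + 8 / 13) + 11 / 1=63267 / 416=152.08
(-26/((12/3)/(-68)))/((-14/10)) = -2210/7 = -315.71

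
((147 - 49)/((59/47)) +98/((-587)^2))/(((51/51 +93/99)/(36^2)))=1060573290777/20329571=52169.00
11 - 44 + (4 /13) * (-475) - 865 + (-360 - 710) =-27484 /13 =-2114.15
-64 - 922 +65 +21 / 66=-20255 / 22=-920.68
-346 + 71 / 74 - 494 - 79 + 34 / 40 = -917.19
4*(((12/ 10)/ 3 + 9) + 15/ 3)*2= 576/ 5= 115.20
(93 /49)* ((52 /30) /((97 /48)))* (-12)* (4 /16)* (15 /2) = -174096 /4753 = -36.63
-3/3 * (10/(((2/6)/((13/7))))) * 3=-1170/7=-167.14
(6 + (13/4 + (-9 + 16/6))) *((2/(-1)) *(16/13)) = -280/39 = -7.18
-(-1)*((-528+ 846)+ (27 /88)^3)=216727779 /681472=318.03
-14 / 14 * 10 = -10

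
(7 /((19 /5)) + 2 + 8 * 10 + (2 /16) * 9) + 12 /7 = 86.68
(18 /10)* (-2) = -18 /5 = -3.60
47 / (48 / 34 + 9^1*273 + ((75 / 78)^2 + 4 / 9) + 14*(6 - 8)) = 4861116 / 251514221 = 0.02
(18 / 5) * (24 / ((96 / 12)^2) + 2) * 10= 171 / 2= 85.50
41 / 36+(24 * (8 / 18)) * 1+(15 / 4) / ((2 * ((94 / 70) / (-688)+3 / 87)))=69.44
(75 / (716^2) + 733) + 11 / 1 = 744.00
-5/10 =-1/2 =-0.50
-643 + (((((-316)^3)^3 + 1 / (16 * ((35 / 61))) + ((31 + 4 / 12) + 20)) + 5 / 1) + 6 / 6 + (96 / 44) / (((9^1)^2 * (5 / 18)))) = -116122320568780667494663319 / 3696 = -31418376777267496616521.46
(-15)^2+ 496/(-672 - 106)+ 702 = 360355/389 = 926.36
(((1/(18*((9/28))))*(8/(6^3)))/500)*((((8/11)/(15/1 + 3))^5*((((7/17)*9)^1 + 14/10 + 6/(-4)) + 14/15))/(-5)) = -829696/662941107473101875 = -0.00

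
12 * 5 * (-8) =-480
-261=-261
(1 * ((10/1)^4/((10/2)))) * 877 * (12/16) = 1315500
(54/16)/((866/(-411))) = -11097/6928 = -1.60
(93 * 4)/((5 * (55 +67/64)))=23808/17935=1.33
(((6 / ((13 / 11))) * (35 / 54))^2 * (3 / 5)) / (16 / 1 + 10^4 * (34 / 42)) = 207515 / 259081056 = 0.00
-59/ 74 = -0.80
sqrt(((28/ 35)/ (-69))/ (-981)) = 2 * sqrt(37605)/ 112815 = 0.00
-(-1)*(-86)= -86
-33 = -33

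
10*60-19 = 581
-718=-718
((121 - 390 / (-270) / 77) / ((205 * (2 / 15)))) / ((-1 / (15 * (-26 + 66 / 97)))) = 514937240 / 306229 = 1681.54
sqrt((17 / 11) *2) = sqrt(374) / 11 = 1.76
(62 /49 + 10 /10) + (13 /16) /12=21949 /9408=2.33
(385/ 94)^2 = 16.78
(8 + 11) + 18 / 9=21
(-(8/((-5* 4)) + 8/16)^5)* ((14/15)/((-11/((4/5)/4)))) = 7/41250000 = 0.00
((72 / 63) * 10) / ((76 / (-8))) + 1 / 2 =-187 / 266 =-0.70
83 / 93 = 0.89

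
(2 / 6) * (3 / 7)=1 / 7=0.14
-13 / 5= -2.60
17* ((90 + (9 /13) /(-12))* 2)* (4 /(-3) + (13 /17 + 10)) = 57683 /2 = 28841.50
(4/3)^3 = 64/27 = 2.37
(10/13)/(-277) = -10/3601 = -0.00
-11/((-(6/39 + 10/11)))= 1573/152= 10.35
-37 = -37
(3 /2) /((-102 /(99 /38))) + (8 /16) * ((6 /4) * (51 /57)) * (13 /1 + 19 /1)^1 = 55389 /2584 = 21.44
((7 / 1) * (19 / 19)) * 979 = 6853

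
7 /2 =3.50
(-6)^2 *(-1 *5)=-180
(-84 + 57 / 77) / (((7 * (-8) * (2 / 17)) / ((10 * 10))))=2724675 / 2156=1263.76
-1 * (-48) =48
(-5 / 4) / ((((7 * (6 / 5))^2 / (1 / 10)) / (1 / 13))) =-25 / 183456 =-0.00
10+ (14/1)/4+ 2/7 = 13.79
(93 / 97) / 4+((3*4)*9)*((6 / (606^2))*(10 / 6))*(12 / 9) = 964213 / 3957988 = 0.24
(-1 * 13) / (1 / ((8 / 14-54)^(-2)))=-637 / 139876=-0.00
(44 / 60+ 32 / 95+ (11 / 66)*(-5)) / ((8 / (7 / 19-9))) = -369 / 1444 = -0.26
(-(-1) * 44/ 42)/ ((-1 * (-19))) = 0.06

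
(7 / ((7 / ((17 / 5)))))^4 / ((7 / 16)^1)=1336336 / 4375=305.45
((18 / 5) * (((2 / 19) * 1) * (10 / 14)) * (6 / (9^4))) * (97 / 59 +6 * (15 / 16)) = 3431 / 1906821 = 0.00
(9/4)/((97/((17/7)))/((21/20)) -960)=-459/188080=-0.00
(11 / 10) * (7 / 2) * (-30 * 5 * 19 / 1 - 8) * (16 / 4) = -220066 / 5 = -44013.20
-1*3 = -3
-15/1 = -15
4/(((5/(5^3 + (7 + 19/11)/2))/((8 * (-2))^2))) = 1457152/55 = 26493.67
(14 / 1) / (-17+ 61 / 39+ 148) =273 / 2585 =0.11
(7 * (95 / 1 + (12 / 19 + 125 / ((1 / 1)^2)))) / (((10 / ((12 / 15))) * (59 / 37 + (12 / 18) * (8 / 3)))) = 19543104 / 533425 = 36.64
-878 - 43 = -921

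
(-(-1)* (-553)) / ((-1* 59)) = 553 / 59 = 9.37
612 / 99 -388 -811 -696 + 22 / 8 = -82987 / 44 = -1886.07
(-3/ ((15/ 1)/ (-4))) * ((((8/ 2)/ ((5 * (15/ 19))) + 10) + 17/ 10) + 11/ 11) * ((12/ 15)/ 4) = 4114/ 1875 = 2.19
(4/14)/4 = 1/14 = 0.07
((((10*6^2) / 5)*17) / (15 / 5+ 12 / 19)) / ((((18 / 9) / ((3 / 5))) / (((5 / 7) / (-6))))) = -1938 / 161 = -12.04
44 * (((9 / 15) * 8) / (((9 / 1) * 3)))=352 / 45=7.82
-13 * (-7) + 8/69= 6287/69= 91.12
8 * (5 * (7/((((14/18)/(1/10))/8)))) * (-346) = -99648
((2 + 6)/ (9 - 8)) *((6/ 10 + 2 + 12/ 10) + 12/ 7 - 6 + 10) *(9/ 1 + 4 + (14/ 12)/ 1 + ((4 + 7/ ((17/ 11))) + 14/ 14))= 1073148/ 595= 1803.61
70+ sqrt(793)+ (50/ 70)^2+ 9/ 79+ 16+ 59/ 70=115.63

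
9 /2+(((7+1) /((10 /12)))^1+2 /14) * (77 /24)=4291 /120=35.76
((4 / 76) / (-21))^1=-0.00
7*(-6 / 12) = -7 / 2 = -3.50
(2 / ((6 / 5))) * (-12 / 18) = -1.11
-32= -32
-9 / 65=-0.14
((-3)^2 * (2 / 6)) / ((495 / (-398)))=-398 / 165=-2.41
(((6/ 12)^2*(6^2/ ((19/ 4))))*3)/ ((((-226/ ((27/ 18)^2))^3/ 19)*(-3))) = 6561/ 184690816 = 0.00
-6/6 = -1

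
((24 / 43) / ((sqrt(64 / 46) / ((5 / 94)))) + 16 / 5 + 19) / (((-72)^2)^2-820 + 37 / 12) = 90 * sqrt(46) / 651724943849 + 1332 / 1612382345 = 0.00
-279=-279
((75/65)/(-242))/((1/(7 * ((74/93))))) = -1295/48763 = -0.03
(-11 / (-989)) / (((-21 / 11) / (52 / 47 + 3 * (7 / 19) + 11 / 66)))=-0.01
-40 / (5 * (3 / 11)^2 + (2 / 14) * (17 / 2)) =-67760 / 2687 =-25.22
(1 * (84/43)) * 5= 420/43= 9.77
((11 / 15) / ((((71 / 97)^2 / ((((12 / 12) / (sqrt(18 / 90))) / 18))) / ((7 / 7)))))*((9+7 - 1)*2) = 103499*sqrt(5) / 45369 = 5.10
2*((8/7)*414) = 6624/7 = 946.29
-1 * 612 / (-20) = 153 / 5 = 30.60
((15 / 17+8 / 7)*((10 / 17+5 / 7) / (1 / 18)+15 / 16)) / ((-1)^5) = -11188425 / 226576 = -49.38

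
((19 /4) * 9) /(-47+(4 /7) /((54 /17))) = -32319 /35396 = -0.91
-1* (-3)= 3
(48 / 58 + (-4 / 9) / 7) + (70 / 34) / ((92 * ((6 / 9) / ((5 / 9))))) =4473263 / 5714856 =0.78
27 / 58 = 0.47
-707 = -707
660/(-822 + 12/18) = -45/56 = -0.80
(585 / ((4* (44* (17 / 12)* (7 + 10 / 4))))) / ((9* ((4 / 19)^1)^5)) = 25412595 / 382976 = 66.36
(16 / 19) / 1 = 16 / 19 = 0.84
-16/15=-1.07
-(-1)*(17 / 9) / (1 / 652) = 11084 / 9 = 1231.56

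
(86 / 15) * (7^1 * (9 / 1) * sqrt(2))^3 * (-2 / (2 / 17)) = -243712476 * sqrt(2) / 5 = -68932297.78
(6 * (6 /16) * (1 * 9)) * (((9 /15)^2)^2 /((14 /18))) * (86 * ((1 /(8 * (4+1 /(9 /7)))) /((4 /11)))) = 5845851 /280000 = 20.88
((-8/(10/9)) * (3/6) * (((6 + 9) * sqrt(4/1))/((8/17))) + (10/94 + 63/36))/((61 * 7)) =-42797/80276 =-0.53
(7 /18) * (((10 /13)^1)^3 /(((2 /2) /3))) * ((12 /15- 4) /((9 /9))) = -11200 /6591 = -1.70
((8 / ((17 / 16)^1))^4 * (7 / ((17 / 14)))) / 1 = 18527.69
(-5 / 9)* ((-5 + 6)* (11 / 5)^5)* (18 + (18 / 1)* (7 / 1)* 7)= -644204 / 25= -25768.16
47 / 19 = 2.47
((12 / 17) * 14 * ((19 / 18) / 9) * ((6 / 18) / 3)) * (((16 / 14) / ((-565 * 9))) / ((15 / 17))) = -608 / 18534825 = -0.00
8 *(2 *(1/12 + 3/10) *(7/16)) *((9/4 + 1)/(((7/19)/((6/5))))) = 28.40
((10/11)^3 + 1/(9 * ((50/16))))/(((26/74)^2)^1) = 322602112/50611275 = 6.37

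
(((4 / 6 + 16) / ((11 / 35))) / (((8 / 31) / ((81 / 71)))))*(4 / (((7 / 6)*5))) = 125550 / 781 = 160.76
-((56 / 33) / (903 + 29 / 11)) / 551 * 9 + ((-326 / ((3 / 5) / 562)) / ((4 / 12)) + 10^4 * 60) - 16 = -316076.00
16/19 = 0.84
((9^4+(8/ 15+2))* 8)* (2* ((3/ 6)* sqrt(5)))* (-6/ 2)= -787624* sqrt(5)/ 5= -352236.16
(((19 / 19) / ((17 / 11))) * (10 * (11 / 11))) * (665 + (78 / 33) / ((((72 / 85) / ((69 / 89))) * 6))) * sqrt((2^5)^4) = 60031916800 / 13617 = 4408600.78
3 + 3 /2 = 9 /2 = 4.50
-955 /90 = -10.61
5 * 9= 45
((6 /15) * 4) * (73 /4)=146 /5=29.20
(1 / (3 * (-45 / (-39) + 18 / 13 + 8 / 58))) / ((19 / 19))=377 / 3027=0.12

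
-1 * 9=-9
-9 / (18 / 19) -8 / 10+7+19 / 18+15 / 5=34 / 45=0.76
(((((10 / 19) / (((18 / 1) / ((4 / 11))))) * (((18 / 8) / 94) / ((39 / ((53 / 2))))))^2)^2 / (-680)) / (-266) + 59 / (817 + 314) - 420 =-2429343114761178773571850000409639 / 5784868784584193634655886905344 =-419.95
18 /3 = 6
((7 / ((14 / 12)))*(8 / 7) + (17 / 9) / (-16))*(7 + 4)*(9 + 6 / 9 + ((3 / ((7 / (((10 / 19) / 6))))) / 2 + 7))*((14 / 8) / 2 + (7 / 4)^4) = 124367093125 / 9805824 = 12682.98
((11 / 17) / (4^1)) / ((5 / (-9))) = -99 / 340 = -0.29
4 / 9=0.44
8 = 8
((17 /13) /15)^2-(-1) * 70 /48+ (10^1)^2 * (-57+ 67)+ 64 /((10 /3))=1020.67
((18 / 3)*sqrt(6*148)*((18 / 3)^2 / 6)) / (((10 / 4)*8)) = 18*sqrt(222) / 5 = 53.64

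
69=69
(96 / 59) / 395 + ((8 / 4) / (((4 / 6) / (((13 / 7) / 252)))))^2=37129969 / 8057563920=0.00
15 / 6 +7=19 / 2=9.50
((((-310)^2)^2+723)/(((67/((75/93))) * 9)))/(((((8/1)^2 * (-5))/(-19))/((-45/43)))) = -4386725093425/5715904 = -767459.55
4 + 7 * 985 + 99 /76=6900.30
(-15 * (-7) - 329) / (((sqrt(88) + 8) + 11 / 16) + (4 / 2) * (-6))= -16384 * sqrt(22) / 2817 - 27136 / 2817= -36.91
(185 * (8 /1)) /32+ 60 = 425 /4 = 106.25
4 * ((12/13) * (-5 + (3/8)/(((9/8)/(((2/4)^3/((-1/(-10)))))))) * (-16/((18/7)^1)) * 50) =616000/117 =5264.96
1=1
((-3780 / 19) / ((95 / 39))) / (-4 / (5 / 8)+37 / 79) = 3882060 / 281941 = 13.77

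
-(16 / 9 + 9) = -97 / 9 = -10.78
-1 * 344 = -344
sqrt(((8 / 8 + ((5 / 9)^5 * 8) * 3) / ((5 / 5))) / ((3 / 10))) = sqrt(446830) / 243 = 2.75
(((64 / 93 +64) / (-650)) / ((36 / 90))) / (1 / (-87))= 43616 / 2015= 21.65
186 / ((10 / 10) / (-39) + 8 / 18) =21762 / 49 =444.12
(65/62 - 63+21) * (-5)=12695/62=204.76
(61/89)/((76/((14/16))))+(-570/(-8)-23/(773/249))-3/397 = 1060149039011/16605944672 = 63.84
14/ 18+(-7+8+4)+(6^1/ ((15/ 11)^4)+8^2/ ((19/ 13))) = 16448858/ 320625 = 51.30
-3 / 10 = -0.30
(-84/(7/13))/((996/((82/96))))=-533/3984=-0.13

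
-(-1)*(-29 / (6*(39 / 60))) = -290 / 39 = -7.44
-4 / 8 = -1 / 2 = -0.50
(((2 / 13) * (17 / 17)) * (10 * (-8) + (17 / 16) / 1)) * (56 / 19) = -8841 / 247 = -35.79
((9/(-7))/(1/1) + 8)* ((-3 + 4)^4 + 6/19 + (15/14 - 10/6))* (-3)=-14.51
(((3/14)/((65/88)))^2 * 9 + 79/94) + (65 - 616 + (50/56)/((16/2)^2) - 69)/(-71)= 1826936156127/176855660800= 10.33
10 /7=1.43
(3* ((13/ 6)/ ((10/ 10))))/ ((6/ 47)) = 611/ 12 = 50.92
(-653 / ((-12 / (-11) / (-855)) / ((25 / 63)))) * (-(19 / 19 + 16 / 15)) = -105769675 / 252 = -419720.93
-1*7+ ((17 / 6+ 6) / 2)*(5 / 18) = -1247 / 216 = -5.77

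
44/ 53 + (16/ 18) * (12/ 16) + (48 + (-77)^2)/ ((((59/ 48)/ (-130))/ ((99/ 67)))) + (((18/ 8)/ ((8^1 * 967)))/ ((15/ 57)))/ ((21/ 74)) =-317917158227392877/ 340359941040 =-934061.62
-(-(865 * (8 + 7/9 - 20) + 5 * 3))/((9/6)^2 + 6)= -31720/27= -1174.81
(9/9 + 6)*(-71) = -497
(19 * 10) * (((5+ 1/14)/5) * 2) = 2698/7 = 385.43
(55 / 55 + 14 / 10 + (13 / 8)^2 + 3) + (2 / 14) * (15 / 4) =8.58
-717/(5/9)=-6453/5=-1290.60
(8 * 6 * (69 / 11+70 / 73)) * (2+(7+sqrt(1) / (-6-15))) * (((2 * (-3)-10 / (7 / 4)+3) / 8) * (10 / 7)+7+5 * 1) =8938970608 / 275429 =32454.72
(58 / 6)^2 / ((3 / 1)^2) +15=2056 / 81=25.38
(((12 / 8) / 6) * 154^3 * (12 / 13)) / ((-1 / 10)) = -109567920 / 13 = -8428301.54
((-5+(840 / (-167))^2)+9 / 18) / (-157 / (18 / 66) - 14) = -3480597 / 98671282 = -0.04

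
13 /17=0.76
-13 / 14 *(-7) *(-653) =-8489 / 2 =-4244.50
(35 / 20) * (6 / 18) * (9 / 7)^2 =27 / 28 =0.96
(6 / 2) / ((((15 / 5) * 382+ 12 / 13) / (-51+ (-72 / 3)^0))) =-65 / 497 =-0.13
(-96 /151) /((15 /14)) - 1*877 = -662583 /755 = -877.59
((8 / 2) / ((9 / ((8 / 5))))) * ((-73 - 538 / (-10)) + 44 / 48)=-8776 / 675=-13.00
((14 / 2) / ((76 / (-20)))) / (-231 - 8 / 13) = 455 / 57209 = 0.01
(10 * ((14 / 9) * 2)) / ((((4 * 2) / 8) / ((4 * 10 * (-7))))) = -78400 / 9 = -8711.11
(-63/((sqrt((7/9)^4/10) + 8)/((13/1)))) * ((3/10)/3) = -42987672/4196639 + 3250611 * sqrt(10)/41966390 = -10.00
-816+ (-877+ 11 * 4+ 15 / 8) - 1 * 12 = -13273 / 8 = -1659.12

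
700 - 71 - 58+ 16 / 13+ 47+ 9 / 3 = 8089 / 13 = 622.23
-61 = -61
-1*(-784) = 784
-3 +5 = 2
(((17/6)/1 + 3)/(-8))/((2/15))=-175/32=-5.47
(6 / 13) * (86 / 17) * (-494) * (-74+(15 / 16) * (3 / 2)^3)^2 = -201497908539 / 34816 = -5787508.86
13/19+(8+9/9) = 184/19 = 9.68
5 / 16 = 0.31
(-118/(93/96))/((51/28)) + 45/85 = -104891/1581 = -66.34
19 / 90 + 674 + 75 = 67429 / 90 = 749.21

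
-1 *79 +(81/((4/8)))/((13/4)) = -379/13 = -29.15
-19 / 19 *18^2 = -324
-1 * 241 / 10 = -241 / 10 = -24.10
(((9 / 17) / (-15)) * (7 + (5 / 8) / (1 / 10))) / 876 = -53 / 99280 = -0.00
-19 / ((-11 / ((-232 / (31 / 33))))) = -13224 / 31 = -426.58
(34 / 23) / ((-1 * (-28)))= 17 / 322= 0.05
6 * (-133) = -798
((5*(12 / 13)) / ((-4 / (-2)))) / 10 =3 / 13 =0.23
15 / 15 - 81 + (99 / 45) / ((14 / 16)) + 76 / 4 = -2047 / 35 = -58.49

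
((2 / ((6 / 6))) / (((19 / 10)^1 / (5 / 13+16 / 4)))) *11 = 660 / 13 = 50.77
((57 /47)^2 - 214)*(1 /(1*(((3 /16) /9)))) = -22534896 /2209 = -10201.40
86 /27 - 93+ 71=-508 /27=-18.81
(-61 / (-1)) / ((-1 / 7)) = -427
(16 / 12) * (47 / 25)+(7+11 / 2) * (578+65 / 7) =7710757 / 1050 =7343.58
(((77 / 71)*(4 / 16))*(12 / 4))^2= 53361 / 80656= 0.66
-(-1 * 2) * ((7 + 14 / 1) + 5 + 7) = 66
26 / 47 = 0.55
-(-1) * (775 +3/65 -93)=44333/65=682.05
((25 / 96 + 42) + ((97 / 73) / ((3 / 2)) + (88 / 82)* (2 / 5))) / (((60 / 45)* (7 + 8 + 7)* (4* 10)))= 62602349 / 1685657600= 0.04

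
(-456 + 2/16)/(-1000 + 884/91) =25529/55456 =0.46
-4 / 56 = -1 / 14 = -0.07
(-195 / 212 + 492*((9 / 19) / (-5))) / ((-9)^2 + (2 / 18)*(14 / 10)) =-8615349 / 14710256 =-0.59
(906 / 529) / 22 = 453 / 5819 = 0.08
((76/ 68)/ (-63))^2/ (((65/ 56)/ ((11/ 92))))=7942/ 244975185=0.00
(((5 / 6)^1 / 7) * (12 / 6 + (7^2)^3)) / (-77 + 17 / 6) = -117651 / 623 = -188.85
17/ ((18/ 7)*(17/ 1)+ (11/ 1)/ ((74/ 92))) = 4403/ 14864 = 0.30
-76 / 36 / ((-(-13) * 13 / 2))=-38 / 1521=-0.02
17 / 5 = 3.40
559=559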